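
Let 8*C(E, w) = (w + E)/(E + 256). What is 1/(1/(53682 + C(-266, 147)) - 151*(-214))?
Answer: 4294679/138778257286 ≈ 3.0946e-5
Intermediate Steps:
C(E, w) = (E + w)/(8*(256 + E)) (C(E, w) = ((w + E)/(E + 256))/8 = ((E + w)/(256 + E))/8 = (E + w)/(8*(256 + E)))
1/(1/(53682 + C(-266, 147)) - 151*(-214)) = 1/(1/(53682 + (-266 + 147)/(8*(256 - 266))) - 151*(-214)) = 1/(1/(53682 + (⅛)*(-119)/(-10)) + 32314) = 1/(1/(53682 + (⅛)*(-⅒)*(-119)) + 32314) = 1/(1/(53682 + 119/80) + 32314) = 1/(1/(4294679/80) + 32314) = 1/(80/4294679 + 32314) = 1/(138778257286/4294679) = 4294679/138778257286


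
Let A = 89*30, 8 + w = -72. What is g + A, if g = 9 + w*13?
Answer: 1639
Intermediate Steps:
w = -80 (w = -8 - 72 = -80)
A = 2670
g = -1031 (g = 9 - 80*13 = 9 - 1040 = -1031)
g + A = -1031 + 2670 = 1639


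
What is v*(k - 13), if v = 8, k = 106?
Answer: 744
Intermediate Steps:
v*(k - 13) = 8*(106 - 13) = 8*93 = 744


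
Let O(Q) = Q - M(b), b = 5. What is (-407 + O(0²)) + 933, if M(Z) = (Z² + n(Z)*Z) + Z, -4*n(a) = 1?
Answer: 1989/4 ≈ 497.25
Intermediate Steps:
n(a) = -¼ (n(a) = -¼*1 = -¼)
M(Z) = Z² + 3*Z/4 (M(Z) = (Z² - Z/4) + Z = Z² + 3*Z/4)
O(Q) = -115/4 + Q (O(Q) = Q - 5*(3 + 4*5)/4 = Q - 5*(3 + 20)/4 = Q - 5*23/4 = Q - 1*115/4 = Q - 115/4 = -115/4 + Q)
(-407 + O(0²)) + 933 = (-407 + (-115/4 + 0²)) + 933 = (-407 + (-115/4 + 0)) + 933 = (-407 - 115/4) + 933 = -1743/4 + 933 = 1989/4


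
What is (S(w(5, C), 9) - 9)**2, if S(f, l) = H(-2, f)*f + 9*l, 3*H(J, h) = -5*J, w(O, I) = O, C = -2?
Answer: 70756/9 ≈ 7861.8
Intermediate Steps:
H(J, h) = -5*J/3 (H(J, h) = (-5*J)/3 = -5*J/3)
S(f, l) = 9*l + 10*f/3 (S(f, l) = (-5/3*(-2))*f + 9*l = 10*f/3 + 9*l = 9*l + 10*f/3)
(S(w(5, C), 9) - 9)**2 = ((9*9 + (10/3)*5) - 9)**2 = ((81 + 50/3) - 9)**2 = (293/3 - 9)**2 = (266/3)**2 = 70756/9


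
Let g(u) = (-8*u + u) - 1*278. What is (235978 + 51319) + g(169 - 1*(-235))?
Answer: 284191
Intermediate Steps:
g(u) = -278 - 7*u (g(u) = -7*u - 278 = -278 - 7*u)
(235978 + 51319) + g(169 - 1*(-235)) = (235978 + 51319) + (-278 - 7*(169 - 1*(-235))) = 287297 + (-278 - 7*(169 + 235)) = 287297 + (-278 - 7*404) = 287297 + (-278 - 2828) = 287297 - 3106 = 284191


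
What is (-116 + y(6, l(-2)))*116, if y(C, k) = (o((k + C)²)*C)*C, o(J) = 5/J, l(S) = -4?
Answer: -8236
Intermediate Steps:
y(C, k) = 5*C²/(C + k)² (y(C, k) = ((5/((k + C)²))*C)*C = ((5/((C + k)²))*C)*C = ((5/(C + k)²)*C)*C = (5*C/(C + k)²)*C = 5*C²/(C + k)²)
(-116 + y(6, l(-2)))*116 = (-116 + 5*6²/(6 - 4)²)*116 = (-116 + 5*36/2²)*116 = (-116 + 5*36*(¼))*116 = (-116 + 45)*116 = -71*116 = -8236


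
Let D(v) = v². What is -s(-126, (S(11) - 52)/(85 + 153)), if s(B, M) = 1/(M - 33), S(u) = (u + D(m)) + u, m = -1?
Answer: 238/7883 ≈ 0.030192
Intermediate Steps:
S(u) = 1 + 2*u (S(u) = (u + (-1)²) + u = (u + 1) + u = (1 + u) + u = 1 + 2*u)
s(B, M) = 1/(-33 + M)
-s(-126, (S(11) - 52)/(85 + 153)) = -1/(-33 + ((1 + 2*11) - 52)/(85 + 153)) = -1/(-33 + ((1 + 22) - 52)/238) = -1/(-33 + (23 - 52)*(1/238)) = -1/(-33 - 29*1/238) = -1/(-33 - 29/238) = -1/(-7883/238) = -1*(-238/7883) = 238/7883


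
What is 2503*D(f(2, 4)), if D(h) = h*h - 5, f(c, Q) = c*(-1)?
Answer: -2503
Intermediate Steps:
f(c, Q) = -c
D(h) = -5 + h**2 (D(h) = h**2 - 5 = -5 + h**2)
2503*D(f(2, 4)) = 2503*(-5 + (-1*2)**2) = 2503*(-5 + (-2)**2) = 2503*(-5 + 4) = 2503*(-1) = -2503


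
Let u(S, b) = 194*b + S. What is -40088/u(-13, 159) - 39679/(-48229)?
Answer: -709981545/1487044757 ≈ -0.47744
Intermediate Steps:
u(S, b) = S + 194*b
-40088/u(-13, 159) - 39679/(-48229) = -40088/(-13 + 194*159) - 39679/(-48229) = -40088/(-13 + 30846) - 39679*(-1/48229) = -40088/30833 + 39679/48229 = -709981545/1487044757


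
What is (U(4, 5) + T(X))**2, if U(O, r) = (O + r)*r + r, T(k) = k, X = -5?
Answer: 2025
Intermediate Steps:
U(O, r) = r + r*(O + r) (U(O, r) = r*(O + r) + r = r + r*(O + r))
(U(4, 5) + T(X))**2 = (5*(1 + 4 + 5) - 5)**2 = (5*10 - 5)**2 = (50 - 5)**2 = 45**2 = 2025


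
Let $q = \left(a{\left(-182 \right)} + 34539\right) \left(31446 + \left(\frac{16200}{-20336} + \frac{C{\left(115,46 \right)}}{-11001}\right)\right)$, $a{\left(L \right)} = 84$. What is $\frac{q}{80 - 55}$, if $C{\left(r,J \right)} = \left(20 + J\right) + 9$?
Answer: $\frac{10148584351977837}{233037850} \approx 4.3549 \cdot 10^{7}$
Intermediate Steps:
$C{\left(r,J \right)} = 29 + J$
$q = \frac{10148584351977837}{9321514}$ ($q = \left(84 + 34539\right) \left(31446 + \left(\frac{16200}{-20336} + \frac{29 + 46}{-11001}\right)\right) = 34623 \left(31446 + \left(16200 \left(- \frac{1}{20336}\right) + 75 \left(- \frac{1}{11001}\right)\right)\right) = 34623 \left(31446 - \frac{7489225}{9321514}\right) = 34623 \cdot \frac{293116840019}{9321514} = \frac{10148584351977837}{9321514} \approx 1.0887 \cdot 10^{9}$)
$\frac{q}{80 - 55} = \frac{10148584351977837}{9321514 \left(80 - 55\right)} = \frac{10148584351977837}{9321514 \cdot 25} = \frac{10148584351977837}{9321514} \cdot \frac{1}{25} = \frac{10148584351977837}{233037850}$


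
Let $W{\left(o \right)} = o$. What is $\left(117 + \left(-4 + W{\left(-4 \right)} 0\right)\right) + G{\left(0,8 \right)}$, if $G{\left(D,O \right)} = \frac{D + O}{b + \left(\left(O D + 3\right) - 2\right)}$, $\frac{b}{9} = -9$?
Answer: $\frac{1129}{10} \approx 112.9$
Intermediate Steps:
$b = -81$ ($b = 9 \left(-9\right) = -81$)
$G{\left(D,O \right)} = \frac{D + O}{-80 + D O}$ ($G{\left(D,O \right)} = \frac{D + O}{-81 + \left(\left(O D + 3\right) - 2\right)} = \frac{D + O}{-81 + \left(\left(D O + 3\right) - 2\right)} = \frac{D + O}{-81 + \left(\left(3 + D O\right) - 2\right)} = \frac{D + O}{-81 + \left(1 + D O\right)} = \frac{D + O}{-80 + D O}$)
$\left(117 + \left(-4 + W{\left(-4 \right)} 0\right)\right) + G{\left(0,8 \right)} = \left(117 - 4\right) + \frac{0 + 8}{-80 + 0 \cdot 8} = \left(117 + \left(-4 + 0\right)\right) + \frac{1}{-80 + 0} \cdot 8 = \left(117 - 4\right) + \frac{1}{-80} \cdot 8 = 113 - \frac{1}{10} = \frac{1129}{10}$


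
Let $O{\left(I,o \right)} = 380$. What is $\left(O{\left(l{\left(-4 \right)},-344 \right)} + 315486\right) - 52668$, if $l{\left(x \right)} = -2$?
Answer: $263198$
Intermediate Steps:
$\left(O{\left(l{\left(-4 \right)},-344 \right)} + 315486\right) - 52668 = \left(380 + 315486\right) - 52668 = 315866 - 52668 = 263198$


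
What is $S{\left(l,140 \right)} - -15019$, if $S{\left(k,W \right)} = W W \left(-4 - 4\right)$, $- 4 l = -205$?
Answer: $-141781$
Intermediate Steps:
$l = \frac{205}{4}$ ($l = \left(- \frac{1}{4}\right) \left(-205\right) = \frac{205}{4} \approx 51.25$)
$S{\left(k,W \right)} = - 8 W^{2}$ ($S{\left(k,W \right)} = W^{2} \left(-8\right) = - 8 W^{2}$)
$S{\left(l,140 \right)} - -15019 = - 8 \cdot 140^{2} - -15019 = \left(-8\right) 19600 + 15019 = -156800 + 15019 = -141781$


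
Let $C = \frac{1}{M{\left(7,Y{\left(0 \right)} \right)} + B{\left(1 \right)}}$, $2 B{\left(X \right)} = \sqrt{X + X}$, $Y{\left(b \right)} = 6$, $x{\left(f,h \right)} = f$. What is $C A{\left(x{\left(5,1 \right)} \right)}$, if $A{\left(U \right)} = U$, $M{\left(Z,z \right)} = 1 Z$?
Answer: $\frac{70}{97} - \frac{5 \sqrt{2}}{97} \approx 0.64875$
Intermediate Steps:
$M{\left(Z,z \right)} = Z$
$B{\left(X \right)} = \frac{\sqrt{2} \sqrt{X}}{2}$ ($B{\left(X \right)} = \frac{\sqrt{X + X}}{2} = \frac{\sqrt{2 X}}{2} = \frac{\sqrt{2} \sqrt{X}}{2}$)
$C = \frac{1}{7 + \frac{\sqrt{2}}{2}}$ ($C = \frac{1}{7 + \frac{\sqrt{2} \sqrt{1}}{2}} = \frac{1}{7 + \frac{1}{2} \sqrt{2} \cdot 1} = \frac{1}{7 + \frac{\sqrt{2}}{2}} \approx 0.12975$)
$C A{\left(x{\left(5,1 \right)} \right)} = \left(\frac{14}{97} - \frac{\sqrt{2}}{97}\right) 5 = \frac{70}{97} - \frac{5 \sqrt{2}}{97}$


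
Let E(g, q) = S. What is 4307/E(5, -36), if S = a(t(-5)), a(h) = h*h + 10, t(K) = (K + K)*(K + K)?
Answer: 4307/10010 ≈ 0.43027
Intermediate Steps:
t(K) = 4*K² (t(K) = (2*K)*(2*K) = 4*K²)
a(h) = 10 + h² (a(h) = h² + 10 = 10 + h²)
S = 10010 (S = 10 + (4*(-5)²)² = 10 + (4*25)² = 10 + 100² = 10 + 10000 = 10010)
E(g, q) = 10010
4307/E(5, -36) = 4307/10010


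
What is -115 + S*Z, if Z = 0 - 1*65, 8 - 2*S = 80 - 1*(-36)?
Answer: 3395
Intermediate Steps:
S = -54 (S = 4 - (80 - 1*(-36))/2 = 4 - (80 + 36)/2 = 4 - ½*116 = 4 - 58 = -54)
Z = -65 (Z = 0 - 65 = -65)
-115 + S*Z = -115 - 54*(-65) = -115 + 3510 = 3395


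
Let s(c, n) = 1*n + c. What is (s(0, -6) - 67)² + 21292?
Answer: 26621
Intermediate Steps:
s(c, n) = c + n (s(c, n) = n + c = c + n)
(s(0, -6) - 67)² + 21292 = ((0 - 6) - 67)² + 21292 = (-6 - 67)² + 21292 = (-73)² + 21292 = 5329 + 21292 = 26621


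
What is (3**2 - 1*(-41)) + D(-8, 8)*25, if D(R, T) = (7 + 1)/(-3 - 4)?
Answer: 150/7 ≈ 21.429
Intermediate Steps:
D(R, T) = -8/7 (D(R, T) = 8/(-7) = 8*(-1/7) = -8/7)
(3**2 - 1*(-41)) + D(-8, 8)*25 = (3**2 - 1*(-41)) - 8/7*25 = (9 + 41) - 200/7 = 50 - 200/7 = 150/7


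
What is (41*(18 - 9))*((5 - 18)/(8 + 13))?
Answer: -1599/7 ≈ -228.43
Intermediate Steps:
(41*(18 - 9))*((5 - 18)/(8 + 13)) = (41*9)*(-13/21) = 369*(-13*1/21) = 369*(-13/21) = -1599/7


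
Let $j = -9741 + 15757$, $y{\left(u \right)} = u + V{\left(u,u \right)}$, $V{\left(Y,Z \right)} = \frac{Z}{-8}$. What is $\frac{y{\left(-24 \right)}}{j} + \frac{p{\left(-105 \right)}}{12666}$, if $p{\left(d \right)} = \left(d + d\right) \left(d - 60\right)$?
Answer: $\frac{34698069}{12699776} \approx 2.7322$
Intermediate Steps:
$V{\left(Y,Z \right)} = - \frac{Z}{8}$ ($V{\left(Y,Z \right)} = Z \left(- \frac{1}{8}\right) = - \frac{Z}{8}$)
$y{\left(u \right)} = \frac{7 u}{8}$ ($y{\left(u \right)} = u - \frac{u}{8} = \frac{7 u}{8}$)
$j = 6016$
$p{\left(d \right)} = 2 d \left(-60 + d\right)$
$\frac{y{\left(-24 \right)}}{j} + \frac{p{\left(-105 \right)}}{12666} = \frac{\frac{7}{8} \left(-24\right)}{6016} + \frac{2 \left(-105\right) \left(-60 - 105\right)}{12666} = \left(-21\right) \frac{1}{6016} + 2 \left(-105\right) \left(-165\right) \frac{1}{12666} = - \frac{21}{6016} + 34650 \cdot \frac{1}{12666} = - \frac{21}{6016} + \frac{5775}{2111} = \frac{34698069}{12699776}$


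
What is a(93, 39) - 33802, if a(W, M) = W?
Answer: -33709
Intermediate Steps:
a(93, 39) - 33802 = 93 - 33802 = -33709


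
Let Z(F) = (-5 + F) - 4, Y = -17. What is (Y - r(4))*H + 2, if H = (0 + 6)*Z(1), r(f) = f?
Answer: 1010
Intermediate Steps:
Z(F) = -9 + F
H = -48 (H = (0 + 6)*(-9 + 1) = 6*(-8) = -48)
(Y - r(4))*H + 2 = (-17 - 1*4)*(-48) + 2 = (-17 - 4)*(-48) + 2 = -21*(-48) + 2 = 1008 + 2 = 1010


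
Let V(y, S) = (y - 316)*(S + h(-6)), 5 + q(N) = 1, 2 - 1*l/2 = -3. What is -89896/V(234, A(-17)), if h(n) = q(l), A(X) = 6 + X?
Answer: -44948/615 ≈ -73.086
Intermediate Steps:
l = 10 (l = 4 - 2*(-3) = 4 + 6 = 10)
q(N) = -4 (q(N) = -5 + 1 = -4)
h(n) = -4
V(y, S) = (-316 + y)*(-4 + S) (V(y, S) = (y - 316)*(S - 4) = (-316 + y)*(-4 + S))
-89896/V(234, A(-17)) = -89896/(1264 - 316*(6 - 17) - 4*234 + (6 - 17)*234) = -89896/(1264 - 316*(-11) - 936 - 11*234) = -89896/(1264 + 3476 - 936 - 2574) = -89896/1230 = -89896*1/1230 = -44948/615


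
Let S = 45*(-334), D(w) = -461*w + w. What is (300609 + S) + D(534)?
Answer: 39939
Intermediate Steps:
D(w) = -460*w
S = -15030
(300609 + S) + D(534) = (300609 - 15030) - 460*534 = 285579 - 245640 = 39939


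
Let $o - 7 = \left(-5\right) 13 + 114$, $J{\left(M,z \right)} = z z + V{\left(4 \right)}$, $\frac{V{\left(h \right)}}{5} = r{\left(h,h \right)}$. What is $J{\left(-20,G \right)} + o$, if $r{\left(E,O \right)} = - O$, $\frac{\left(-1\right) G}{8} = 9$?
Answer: $5220$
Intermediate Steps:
$G = -72$ ($G = \left(-8\right) 9 = -72$)
$V{\left(h \right)} = - 5 h$ ($V{\left(h \right)} = 5 \left(- h\right) = - 5 h$)
$J{\left(M,z \right)} = -20 + z^{2}$ ($J{\left(M,z \right)} = z z - 20 = z^{2} - 20 = -20 + z^{2}$)
$o = 56$ ($o = 7 + \left(\left(-5\right) 13 + 114\right) = 7 + \left(-65 + 114\right) = 7 + 49 = 56$)
$J{\left(-20,G \right)} + o = \left(-20 + \left(-72\right)^{2}\right) + 56 = \left(-20 + 5184\right) + 56 = 5164 + 56 = 5220$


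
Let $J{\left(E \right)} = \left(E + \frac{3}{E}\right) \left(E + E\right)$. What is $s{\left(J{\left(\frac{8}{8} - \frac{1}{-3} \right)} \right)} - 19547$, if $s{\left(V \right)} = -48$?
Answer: $-19595$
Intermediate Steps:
$J{\left(E \right)} = 2 E \left(E + \frac{3}{E}\right)$ ($J{\left(E \right)} = \left(E + \frac{3}{E}\right) 2 E = 2 E \left(E + \frac{3}{E}\right)$)
$s{\left(J{\left(\frac{8}{8} - \frac{1}{-3} \right)} \right)} - 19547 = -48 - 19547 = -19595$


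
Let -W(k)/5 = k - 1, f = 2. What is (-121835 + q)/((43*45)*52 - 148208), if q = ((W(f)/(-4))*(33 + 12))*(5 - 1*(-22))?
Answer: 481265/190352 ≈ 2.5283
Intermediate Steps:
W(k) = 5 - 5*k (W(k) = -5*(k - 1) = -5*(-1 + k) = 5 - 5*k)
q = 6075/4 (q = (((5 - 5*2)/(-4))*(33 + 12))*(5 - 1*(-22)) = (((5 - 10)*(-¼))*45)*(5 + 22) = (-5*(-¼)*45)*27 = ((5/4)*45)*27 = (225/4)*27 = 6075/4 ≈ 1518.8)
(-121835 + q)/((43*45)*52 - 148208) = (-121835 + 6075/4)/((43*45)*52 - 148208) = -481265/(4*(1935*52 - 148208)) = -481265/(4*(100620 - 148208)) = -481265/4/(-47588) = -481265/4*(-1/47588) = 481265/190352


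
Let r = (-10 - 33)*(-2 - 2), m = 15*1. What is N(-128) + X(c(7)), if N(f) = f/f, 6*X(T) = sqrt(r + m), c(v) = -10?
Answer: 1 + sqrt(187)/6 ≈ 3.2791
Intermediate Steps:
m = 15
r = 172 (r = -43*(-4) = 172)
X(T) = sqrt(187)/6 (X(T) = sqrt(172 + 15)/6 = sqrt(187)/6)
N(f) = 1
N(-128) + X(c(7)) = 1 + sqrt(187)/6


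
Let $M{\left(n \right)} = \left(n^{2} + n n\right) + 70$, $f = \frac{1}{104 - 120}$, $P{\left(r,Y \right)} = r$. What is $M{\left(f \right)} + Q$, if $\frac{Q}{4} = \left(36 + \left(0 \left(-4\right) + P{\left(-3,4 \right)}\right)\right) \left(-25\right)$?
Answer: $- \frac{413439}{128} \approx -3230.0$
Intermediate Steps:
$f = - \frac{1}{16}$ ($f = \frac{1}{-16} = - \frac{1}{16} \approx -0.0625$)
$M{\left(n \right)} = 70 + 2 n^{2}$ ($M{\left(n \right)} = \left(n^{2} + n^{2}\right) + 70 = 2 n^{2} + 70 = 70 + 2 n^{2}$)
$Q = -3300$ ($Q = 4 \left(36 + \left(0 \left(-4\right) - 3\right)\right) \left(-25\right) = 4 \left(36 + \left(0 - 3\right)\right) \left(-25\right) = 4 \left(36 - 3\right) \left(-25\right) = 4 \cdot 33 \left(-25\right) = 4 \left(-825\right) = -3300$)
$M{\left(f \right)} + Q = \left(70 + 2 \left(- \frac{1}{16}\right)^{2}\right) - 3300 = \left(70 + 2 \cdot \frac{1}{256}\right) - 3300 = \left(70 + \frac{1}{128}\right) - 3300 = \frac{8961}{128} - 3300 = - \frac{413439}{128}$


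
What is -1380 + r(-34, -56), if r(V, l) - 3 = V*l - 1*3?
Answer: 524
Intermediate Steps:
r(V, l) = V*l (r(V, l) = 3 + (V*l - 1*3) = 3 + (V*l - 3) = 3 + (-3 + V*l) = V*l)
-1380 + r(-34, -56) = -1380 - 34*(-56) = -1380 + 1904 = 524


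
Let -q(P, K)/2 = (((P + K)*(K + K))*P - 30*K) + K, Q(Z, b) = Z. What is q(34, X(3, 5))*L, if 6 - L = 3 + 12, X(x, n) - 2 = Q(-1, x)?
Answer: 42318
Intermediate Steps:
X(x, n) = 1 (X(x, n) = 2 - 1 = 1)
q(P, K) = 58*K - 4*K*P*(K + P) (q(P, K) = -2*((((P + K)*(K + K))*P - 30*K) + K) = -2*((((K + P)*(2*K))*P - 30*K) + K) = -2*(((2*K*(K + P))*P - 30*K) + K) = -2*((2*K*P*(K + P) - 30*K) + K) = -2*((-30*K + 2*K*P*(K + P)) + K) = -2*(-29*K + 2*K*P*(K + P)) = 58*K - 4*K*P*(K + P))
L = -9 (L = 6 - (3 + 12) = 6 - 1*15 = 6 - 15 = -9)
q(34, X(3, 5))*L = (2*1*(29 - 2*34² - 2*1*34))*(-9) = (2*1*(29 - 2*1156 - 68))*(-9) = (2*1*(29 - 2312 - 68))*(-9) = (2*1*(-2351))*(-9) = -4702*(-9) = 42318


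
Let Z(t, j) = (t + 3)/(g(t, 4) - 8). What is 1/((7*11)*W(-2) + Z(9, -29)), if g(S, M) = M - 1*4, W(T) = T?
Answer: -2/311 ≈ -0.0064309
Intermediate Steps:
g(S, M) = -4 + M (g(S, M) = M - 4 = -4 + M)
Z(t, j) = -3/8 - t/8 (Z(t, j) = (t + 3)/((-4 + 4) - 8) = (3 + t)/(0 - 8) = (3 + t)/(-8) = (3 + t)*(-1/8) = -3/8 - t/8)
1/((7*11)*W(-2) + Z(9, -29)) = 1/((7*11)*(-2) + (-3/8 - 1/8*9)) = 1/(77*(-2) + (-3/8 - 9/8)) = 1/(-154 - 3/2) = 1/(-311/2) = -2/311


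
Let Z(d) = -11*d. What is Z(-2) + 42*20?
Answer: 862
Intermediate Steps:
Z(-2) + 42*20 = -11*(-2) + 42*20 = 22 + 840 = 862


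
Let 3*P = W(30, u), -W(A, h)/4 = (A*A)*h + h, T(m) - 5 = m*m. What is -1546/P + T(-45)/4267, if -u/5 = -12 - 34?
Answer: 50073469/104029460 ≈ 0.48134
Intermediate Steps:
T(m) = 5 + m² (T(m) = 5 + m*m = 5 + m²)
u = 230 (u = -5*(-12 - 34) = -5*(-46) = 230)
W(A, h) = -4*h - 4*h*A² (W(A, h) = -4*((A*A)*h + h) = -4*(A²*h + h) = -4*(h*A² + h) = -4*(h + h*A²) = -4*h - 4*h*A²)
P = -828920/3 (P = (-4*230*(1 + 30²))/3 = (-4*230*(1 + 900))/3 = (-4*230*901)/3 = (⅓)*(-828920) = -828920/3 ≈ -2.7631e+5)
-1546/P + T(-45)/4267 = -1546/(-828920/3) + (5 + (-45)²)/4267 = -1546*(-3/828920) + (5 + 2025)*(1/4267) = 2319/414460 + 2030*(1/4267) = 2319/414460 + 2030/4267 = 50073469/104029460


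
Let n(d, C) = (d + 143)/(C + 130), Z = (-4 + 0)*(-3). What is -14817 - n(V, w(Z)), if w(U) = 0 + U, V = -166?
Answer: -2103991/142 ≈ -14817.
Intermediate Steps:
Z = 12 (Z = -4*(-3) = 12)
w(U) = U
n(d, C) = (143 + d)/(130 + C)
-14817 - n(V, w(Z)) = -14817 - (143 - 166)/(130 + 12) = -14817 - (-23)/142 = -14817 - 1*(-23/142) = -14817 + 23/142 = -2103991/142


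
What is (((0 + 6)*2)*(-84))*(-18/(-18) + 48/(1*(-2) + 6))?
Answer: -13104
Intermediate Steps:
(((0 + 6)*2)*(-84))*(-18/(-18) + 48/(1*(-2) + 6)) = ((6*2)*(-84))*(-18*(-1/18) + 48/(-2 + 6)) = (12*(-84))*(1 + 48/4) = -1008*(1 + 48*(1/4)) = -1008*(1 + 12) = -1008*13 = -13104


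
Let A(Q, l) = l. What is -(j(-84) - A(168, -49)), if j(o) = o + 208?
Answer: -173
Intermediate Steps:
j(o) = 208 + o
-(j(-84) - A(168, -49)) = -((208 - 84) - 1*(-49)) = -(124 + 49) = -1*173 = -173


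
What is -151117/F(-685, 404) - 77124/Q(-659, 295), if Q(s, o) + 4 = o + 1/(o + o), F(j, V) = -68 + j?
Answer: -8318450633/129283323 ≈ -64.343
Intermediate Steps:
Q(s, o) = -4 + o + 1/(2*o) (Q(s, o) = -4 + (o + 1/(o + o)) = -4 + (o + 1/(2*o)) = -4 + o + 1/(2*o))
-151117/F(-685, 404) - 77124/Q(-659, 295) = -151117/(-68 - 685) - 77124/(-4 + 295 + (½)/295) = -151117/(-753) - 77124/(-4 + 295 + (½)*(1/295)) = -151117*(-1/753) - 77124/(-4 + 295 + 1/590) = 151117/753 - 77124/171691/590 = 151117/753 - 77124*590/171691 = 151117/753 - 45503160/171691 = -8318450633/129283323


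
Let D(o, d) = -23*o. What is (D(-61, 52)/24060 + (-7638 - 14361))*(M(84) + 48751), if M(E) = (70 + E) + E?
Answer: -25929610073093/24060 ≈ -1.0777e+9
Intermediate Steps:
M(E) = 70 + 2*E
(D(-61, 52)/24060 + (-7638 - 14361))*(M(84) + 48751) = (-23*(-61)/24060 + (-7638 - 14361))*((70 + 2*84) + 48751) = (1403*(1/24060) - 21999)*((70 + 168) + 48751) = (1403/24060 - 21999)*(238 + 48751) = -529294537/24060*48989 = -25929610073093/24060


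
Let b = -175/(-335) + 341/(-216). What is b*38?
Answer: -290453/7236 ≈ -40.140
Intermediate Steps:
b = -15287/14472 (b = -175*(-1/335) + 341*(-1/216) = 35/67 - 341/216 = -15287/14472 ≈ -1.0563)
b*38 = -15287/14472*38 = -290453/7236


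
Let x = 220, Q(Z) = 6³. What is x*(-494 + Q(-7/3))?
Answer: -61160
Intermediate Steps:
Q(Z) = 216
x*(-494 + Q(-7/3)) = 220*(-494 + 216) = 220*(-278) = -61160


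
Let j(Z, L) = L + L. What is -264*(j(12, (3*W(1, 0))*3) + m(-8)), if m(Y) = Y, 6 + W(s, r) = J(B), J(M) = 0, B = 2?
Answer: 30624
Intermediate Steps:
W(s, r) = -6 (W(s, r) = -6 + 0 = -6)
j(Z, L) = 2*L
-264*(j(12, (3*W(1, 0))*3) + m(-8)) = -264*(2*((3*(-6))*3) - 8) = -264*(2*(-18*3) - 8) = -264*(2*(-54) - 8) = -264*(-108 - 8) = -264*(-116) = 30624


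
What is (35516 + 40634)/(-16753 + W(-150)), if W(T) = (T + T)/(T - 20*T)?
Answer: -1446850/318309 ≈ -4.5454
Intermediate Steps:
W(T) = -2/19 (W(T) = (2*T)/((-19*T)) = (2*T)*(-1/(19*T)) = -2/19)
(35516 + 40634)/(-16753 + W(-150)) = (35516 + 40634)/(-16753 - 2/19) = 76150/(-318309/19) = 76150*(-19/318309) = -1446850/318309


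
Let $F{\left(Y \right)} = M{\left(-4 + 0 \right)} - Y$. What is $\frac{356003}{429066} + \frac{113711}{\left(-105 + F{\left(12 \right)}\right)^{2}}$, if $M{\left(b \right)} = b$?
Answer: $\frac{446295569}{51916986} \approx 8.5963$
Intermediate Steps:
$F{\left(Y \right)} = -4 - Y$ ($F{\left(Y \right)} = \left(-4 + 0\right) - Y = -4 - Y$)
$\frac{356003}{429066} + \frac{113711}{\left(-105 + F{\left(12 \right)}\right)^{2}} = \frac{356003}{429066} + \frac{113711}{\left(-105 - 16\right)^{2}} = \frac{356003}{429066} + \frac{113711}{\left(-121\right)^{2}} = \frac{356003}{429066} + \frac{113711}{14641} = \frac{446295569}{51916986}$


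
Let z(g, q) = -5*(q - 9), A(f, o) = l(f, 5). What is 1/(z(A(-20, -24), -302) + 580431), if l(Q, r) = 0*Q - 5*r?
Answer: 1/581986 ≈ 1.7183e-6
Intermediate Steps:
l(Q, r) = -5*r (l(Q, r) = 0 - 5*r = -5*r)
A(f, o) = -25 (A(f, o) = -5*5 = -25)
z(g, q) = 45 - 5*q (z(g, q) = -5*(-9 + q) = 45 - 5*q)
1/(z(A(-20, -24), -302) + 580431) = 1/((45 - 5*(-302)) + 580431) = 1/((45 + 1510) + 580431) = 1/(1555 + 580431) = 1/581986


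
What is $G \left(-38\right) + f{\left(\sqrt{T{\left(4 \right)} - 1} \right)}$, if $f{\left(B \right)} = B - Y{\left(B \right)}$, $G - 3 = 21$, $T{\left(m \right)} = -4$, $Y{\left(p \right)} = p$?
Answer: $-912$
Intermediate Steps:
$G = 24$ ($G = 3 + 21 = 24$)
$f{\left(B \right)} = 0$ ($f{\left(B \right)} = B - B = 0$)
$G \left(-38\right) + f{\left(\sqrt{T{\left(4 \right)} - 1} \right)} = 24 \left(-38\right) + 0 = -912 + 0 = -912$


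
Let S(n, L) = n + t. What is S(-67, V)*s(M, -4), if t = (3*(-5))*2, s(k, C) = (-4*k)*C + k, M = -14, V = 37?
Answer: 23086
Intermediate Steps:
s(k, C) = k - 4*C*k (s(k, C) = -4*C*k + k = k - 4*C*k)
t = -30 (t = -15*2 = -30)
S(n, L) = -30 + n (S(n, L) = n - 30 = -30 + n)
S(-67, V)*s(M, -4) = (-30 - 67)*(-14*(1 - 4*(-4))) = -(-1358)*(1 + 16) = -(-1358)*17 = -97*(-238) = 23086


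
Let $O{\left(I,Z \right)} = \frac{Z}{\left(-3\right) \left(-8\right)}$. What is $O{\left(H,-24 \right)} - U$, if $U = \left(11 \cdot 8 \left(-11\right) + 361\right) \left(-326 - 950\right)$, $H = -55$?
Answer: $-774533$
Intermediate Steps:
$O{\left(I,Z \right)} = \frac{Z}{24}$
$U = 774532$ ($U = \left(88 \left(-11\right) + 361\right) \left(-1276\right) = \left(-968 + 361\right) \left(-1276\right) = \left(-607\right) \left(-1276\right) = 774532$)
$O{\left(H,-24 \right)} - U = \frac{1}{24} \left(-24\right) - 774532 = -1 - 774532 = -774533$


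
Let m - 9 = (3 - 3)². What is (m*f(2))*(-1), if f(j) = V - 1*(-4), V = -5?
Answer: 9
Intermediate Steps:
f(j) = -1 (f(j) = -5 - 1*(-4) = -5 + 4 = -1)
m = 9 (m = 9 + (3 - 3)² = 9 + 0² = 9 + 0 = 9)
(m*f(2))*(-1) = (9*(-1))*(-1) = -9*(-1) = 9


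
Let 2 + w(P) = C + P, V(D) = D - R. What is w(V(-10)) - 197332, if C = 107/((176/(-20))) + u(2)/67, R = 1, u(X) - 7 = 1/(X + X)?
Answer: -290904293/1474 ≈ -1.9736e+5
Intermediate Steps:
u(X) = 7 + 1/(2*X) (u(X) = 7 + 1/(X + X) = 7 + 1/(2*X))
C = -17763/1474 (C = 107/((176/(-20))) + (7 + (½)/2)/67 = 107/((176*(-1/20))) + (7 + (½)*(½))*(1/67) = 107/(-44/5) + (7 + ¼)*(1/67) = 107*(-5/44) + (29/4)*(1/67) = -535/44 + 29/268 = -17763/1474 ≈ -12.051)
V(D) = -1 + D (V(D) = D - 1*1 = D - 1 = -1 + D)
w(P) = -20711/1474 + P (w(P) = -2 + (-17763/1474 + P) = -20711/1474 + P)
w(V(-10)) - 197332 = (-20711/1474 + (-1 - 10)) - 197332 = (-20711/1474 - 11) - 197332 = -36925/1474 - 197332 = -290904293/1474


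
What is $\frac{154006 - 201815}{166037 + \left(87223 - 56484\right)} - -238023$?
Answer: $\frac{46837166039}{196776} \approx 2.3802 \cdot 10^{5}$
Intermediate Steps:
$\frac{154006 - 201815}{166037 + \left(87223 - 56484\right)} - -238023 = - \frac{47809}{166037 + \left(87223 - 56484\right)} + 238023 = - \frac{47809}{166037 + 30739} + 238023 = - \frac{47809}{196776} + 238023 = \frac{46837166039}{196776}$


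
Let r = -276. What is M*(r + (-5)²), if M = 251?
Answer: -63001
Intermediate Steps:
M*(r + (-5)²) = 251*(-276 + (-5)²) = 251*(-276 + 25) = 251*(-251) = -63001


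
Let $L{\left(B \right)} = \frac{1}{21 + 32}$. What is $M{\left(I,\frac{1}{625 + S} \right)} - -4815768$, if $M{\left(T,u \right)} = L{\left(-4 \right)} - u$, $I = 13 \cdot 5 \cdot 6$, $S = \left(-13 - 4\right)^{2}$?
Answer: $\frac{233285434317}{48442} \approx 4.8158 \cdot 10^{6}$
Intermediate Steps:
$L{\left(B \right)} = \frac{1}{53}$
$S = 289$ ($S = \left(-17\right)^{2} = 289$)
$I = 390$ ($I = 65 \cdot 6 = 390$)
$M{\left(T,u \right)} = \frac{1}{53} - u$
$M{\left(I,\frac{1}{625 + S} \right)} - -4815768 = \left(\frac{1}{53} - \frac{1}{625 + 289}\right) - -4815768 = \left(\frac{1}{53} - \frac{1}{914}\right) + 4815768 = \frac{861}{48442} + 4815768 = \frac{233285434317}{48442}$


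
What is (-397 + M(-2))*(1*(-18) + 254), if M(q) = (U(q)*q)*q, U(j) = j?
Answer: -95580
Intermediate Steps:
M(q) = q**3 (M(q) = (q*q)*q = q**2*q = q**3)
(-397 + M(-2))*(1*(-18) + 254) = (-397 + (-2)**3)*(1*(-18) + 254) = (-397 - 8)*(-18 + 254) = -405*236 = -95580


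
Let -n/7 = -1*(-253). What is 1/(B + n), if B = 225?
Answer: -1/1546 ≈ -0.00064683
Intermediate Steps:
n = -1771 (n = -(-7)*(-253) = -7*253 = -1771)
1/(B + n) = 1/(225 - 1771) = 1/(-1546) = -1/1546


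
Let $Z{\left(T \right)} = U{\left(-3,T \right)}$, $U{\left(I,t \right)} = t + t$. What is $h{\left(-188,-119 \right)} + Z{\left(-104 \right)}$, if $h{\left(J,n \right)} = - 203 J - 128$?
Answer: $37828$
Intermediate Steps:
$h{\left(J,n \right)} = -128 - 203 J$
$U{\left(I,t \right)} = 2 t$
$Z{\left(T \right)} = 2 T$
$h{\left(-188,-119 \right)} + Z{\left(-104 \right)} = \left(-128 - -38164\right) + 2 \left(-104\right) = \left(-128 + 38164\right) - 208 = 38036 - 208 = 37828$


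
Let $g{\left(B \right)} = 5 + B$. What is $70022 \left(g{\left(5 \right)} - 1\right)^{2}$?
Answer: $5671782$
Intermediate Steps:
$70022 \left(g{\left(5 \right)} - 1\right)^{2} = 70022 \left(\left(5 + 5\right) - 1\right)^{2} = 70022 \left(10 - 1\right)^{2} = 70022 \cdot 9^{2} = 70022 \cdot 81 = 5671782$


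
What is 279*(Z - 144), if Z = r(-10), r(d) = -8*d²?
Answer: -263376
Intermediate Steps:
Z = -800 (Z = -8*(-10)² = -8*100 = -800)
279*(Z - 144) = 279*(-800 - 144) = 279*(-944) = -263376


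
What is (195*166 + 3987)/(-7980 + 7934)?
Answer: -36357/46 ≈ -790.37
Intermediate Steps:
(195*166 + 3987)/(-7980 + 7934) = (32370 + 3987)/(-46) = 36357*(-1/46) = -36357/46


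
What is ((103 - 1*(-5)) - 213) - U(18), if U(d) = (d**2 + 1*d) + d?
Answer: -465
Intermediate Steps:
U(d) = d**2 + 2*d (U(d) = (d**2 + d) + d = (d + d**2) + d = d**2 + 2*d)
((103 - 1*(-5)) - 213) - U(18) = ((103 - 1*(-5)) - 213) - 18*(2 + 18) = ((103 + 5) - 213) - 18*20 = (108 - 213) - 1*360 = -105 - 360 = -465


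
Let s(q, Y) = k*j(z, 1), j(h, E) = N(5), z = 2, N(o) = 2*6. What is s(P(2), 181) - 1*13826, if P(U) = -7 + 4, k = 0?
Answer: -13826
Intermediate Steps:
N(o) = 12
j(h, E) = 12
P(U) = -3
s(q, Y) = 0 (s(q, Y) = 0*12 = 0)
s(P(2), 181) - 1*13826 = 0 - 1*13826 = 0 - 13826 = -13826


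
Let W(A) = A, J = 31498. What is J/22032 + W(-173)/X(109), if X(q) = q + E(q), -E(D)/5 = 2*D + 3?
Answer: 1465981/914328 ≈ 1.6033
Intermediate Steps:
E(D) = -15 - 10*D (E(D) = -5*(2*D + 3) = -5*(3 + 2*D) = -15 - 10*D)
X(q) = -15 - 9*q (X(q) = q + (-15 - 10*q) = -15 - 9*q)
J/22032 + W(-173)/X(109) = 31498/22032 - 173/(-15 - 9*109) = 31498*(1/22032) - 173/(-15 - 981) = 15749/11016 - 173/(-996) = 15749/11016 - 173*(-1/996) = 15749/11016 + 173/996 = 1465981/914328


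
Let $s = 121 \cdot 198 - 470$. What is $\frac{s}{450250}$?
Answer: $\frac{11744}{225125} \approx 0.052167$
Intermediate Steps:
$s = 23488$ ($s = 23958 - 470 = 23488$)
$\frac{s}{450250} = \frac{23488}{450250} = 23488 \cdot \frac{1}{450250} = \frac{11744}{225125}$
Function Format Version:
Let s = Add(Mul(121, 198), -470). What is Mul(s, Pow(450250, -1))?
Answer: Rational(11744, 225125) ≈ 0.052167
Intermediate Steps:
s = 23488 (s = Add(23958, -470) = 23488)
Mul(s, Pow(450250, -1)) = Mul(23488, Pow(450250, -1)) = Mul(23488, Rational(1, 450250)) = Rational(11744, 225125)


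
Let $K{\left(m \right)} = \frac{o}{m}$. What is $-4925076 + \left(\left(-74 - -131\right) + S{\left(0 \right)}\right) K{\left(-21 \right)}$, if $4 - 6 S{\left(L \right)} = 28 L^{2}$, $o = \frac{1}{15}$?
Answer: $- \frac{4654196993}{945} \approx -4.9251 \cdot 10^{6}$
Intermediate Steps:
$o = \frac{1}{15} \approx 0.066667$
$S{\left(L \right)} = \frac{2}{3} - \frac{14 L^{2}}{3}$ ($S{\left(L \right)} = \frac{2}{3} - \frac{28 L^{2}}{6} = \frac{2}{3} - \frac{14 L^{2}}{3}$)
$K{\left(m \right)} = \frac{1}{15 m}$
$-4925076 + \left(\left(-74 - -131\right) + S{\left(0 \right)}\right) K{\left(-21 \right)} = -4925076 + \left(\left(-74 - -131\right) + \left(\frac{2}{3} - \frac{14 \cdot 0^{2}}{3}\right)\right) \frac{1}{15 \left(-21\right)} = -4925076 + \left(\left(-74 + 131\right) + \left(\frac{2}{3} - 0\right)\right) \frac{1}{15} \left(- \frac{1}{21}\right) = -4925076 + \left(57 + \left(\frac{2}{3} + 0\right)\right) \left(- \frac{1}{315}\right) = -4925076 + \left(57 + \frac{2}{3}\right) \left(- \frac{1}{315}\right) = -4925076 + \frac{173}{3} \left(- \frac{1}{315}\right) = -4925076 - \frac{173}{945} = - \frac{4654196993}{945}$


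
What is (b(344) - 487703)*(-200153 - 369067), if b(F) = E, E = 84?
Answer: 277562487180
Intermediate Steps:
b(F) = 84
(b(344) - 487703)*(-200153 - 369067) = (84 - 487703)*(-200153 - 369067) = -487619*(-569220) = 277562487180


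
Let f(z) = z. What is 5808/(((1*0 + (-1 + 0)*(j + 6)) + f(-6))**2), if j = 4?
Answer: 363/16 ≈ 22.688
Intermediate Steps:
5808/(((1*0 + (-1 + 0)*(j + 6)) + f(-6))**2) = 5808/(((1*0 + (-1 + 0)*(4 + 6)) - 6)**2) = 5808/(((0 - 1*10) - 6)**2) = 5808/(((0 - 10) - 6)**2) = 5808/((-10 - 6)**2) = 5808/((-16)**2) = 5808/256 = 5808*(1/256) = 363/16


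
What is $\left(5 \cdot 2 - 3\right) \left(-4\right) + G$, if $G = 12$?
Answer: $-16$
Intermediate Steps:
$\left(5 \cdot 2 - 3\right) \left(-4\right) + G = \left(5 \cdot 2 - 3\right) \left(-4\right) + 12 = \left(10 - 3\right) \left(-4\right) + 12 = 7 \left(-4\right) + 12 = -28 + 12 = -16$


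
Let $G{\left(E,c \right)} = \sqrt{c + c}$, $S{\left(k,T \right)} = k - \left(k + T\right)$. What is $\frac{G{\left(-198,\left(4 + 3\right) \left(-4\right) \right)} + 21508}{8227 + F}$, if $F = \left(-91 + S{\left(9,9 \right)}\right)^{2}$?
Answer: $\frac{21508}{18227} + \frac{2 i \sqrt{14}}{18227} \approx 1.18 + 0.00041056 i$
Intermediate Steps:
$S{\left(k,T \right)} = - T$ ($S{\left(k,T \right)} = k - \left(T + k\right) = - T$)
$G{\left(E,c \right)} = \sqrt{2} \sqrt{c}$ ($G{\left(E,c \right)} = \sqrt{2 c} = \sqrt{2} \sqrt{c}$)
$F = 10000$ ($F = \left(-91 - 9\right)^{2} = \left(-100\right)^{2} = 10000$)
$\frac{G{\left(-198,\left(4 + 3\right) \left(-4\right) \right)} + 21508}{8227 + F} = \frac{\sqrt{2} \sqrt{\left(4 + 3\right) \left(-4\right)} + 21508}{8227 + 10000} = \frac{\sqrt{2} \sqrt{7 \left(-4\right)} + 21508}{18227} = \left(\sqrt{2} \sqrt{-28} + 21508\right) \frac{1}{18227} = \left(\sqrt{2} \cdot 2 i \sqrt{7} + 21508\right) \frac{1}{18227} = \left(2 i \sqrt{14} + 21508\right) \frac{1}{18227} = \left(21508 + 2 i \sqrt{14}\right) \frac{1}{18227} = \frac{21508}{18227} + \frac{2 i \sqrt{14}}{18227}$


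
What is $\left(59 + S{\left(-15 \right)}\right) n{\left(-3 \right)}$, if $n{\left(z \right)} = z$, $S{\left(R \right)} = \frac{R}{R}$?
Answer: $-180$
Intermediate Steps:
$S{\left(R \right)} = 1$
$\left(59 + S{\left(-15 \right)}\right) n{\left(-3 \right)} = \left(59 + 1\right) \left(-3\right) = 60 \left(-3\right) = -180$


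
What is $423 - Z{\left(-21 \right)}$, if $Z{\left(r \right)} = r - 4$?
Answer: $448$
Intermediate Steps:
$Z{\left(r \right)} = -4 + r$ ($Z{\left(r \right)} = r - 4 = -4 + r$)
$423 - Z{\left(-21 \right)} = 423 - \left(-4 - 21\right) = 423 - -25 = 423 + 25 = 448$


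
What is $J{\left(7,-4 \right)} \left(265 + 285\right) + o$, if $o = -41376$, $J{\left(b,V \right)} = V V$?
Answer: $-32576$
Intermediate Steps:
$J{\left(b,V \right)} = V^{2}$
$J{\left(7,-4 \right)} \left(265 + 285\right) + o = \left(-4\right)^{2} \left(265 + 285\right) - 41376 = 16 \cdot 550 - 41376 = 8800 - 41376 = -32576$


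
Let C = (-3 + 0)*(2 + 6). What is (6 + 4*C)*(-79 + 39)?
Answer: 3600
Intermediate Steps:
C = -24 (C = -3*8 = -24)
(6 + 4*C)*(-79 + 39) = (6 + 4*(-24))*(-79 + 39) = (6 - 96)*(-40) = -90*(-40) = 3600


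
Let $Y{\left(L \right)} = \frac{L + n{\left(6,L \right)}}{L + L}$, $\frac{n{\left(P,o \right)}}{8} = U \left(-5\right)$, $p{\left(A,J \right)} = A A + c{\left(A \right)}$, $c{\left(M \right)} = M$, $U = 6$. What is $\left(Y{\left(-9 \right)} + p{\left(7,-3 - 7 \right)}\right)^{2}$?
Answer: $\frac{175561}{36} \approx 4876.7$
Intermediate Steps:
$p{\left(A,J \right)} = A + A^{2}$ ($p{\left(A,J \right)} = A A + A = A^{2} + A = A + A^{2}$)
$n{\left(P,o \right)} = -240$ ($n{\left(P,o \right)} = 8 \cdot 6 \left(-5\right) = 8 \left(-30\right) = -240$)
$Y{\left(L \right)} = \frac{-240 + L}{2 L}$ ($Y{\left(L \right)} = \frac{L - 240}{L + L} = \frac{-240 + L}{2 L}$)
$\left(Y{\left(-9 \right)} + p{\left(7,-3 - 7 \right)}\right)^{2} = \left(\frac{-240 - 9}{2 \left(-9\right)} + 7 \left(1 + 7\right)\right)^{2} = \left(\frac{1}{2} \left(- \frac{1}{9}\right) \left(-249\right) + 7 \cdot 8\right)^{2} = \left(\frac{83}{6} + 56\right)^{2} = \left(\frac{419}{6}\right)^{2} = \frac{175561}{36}$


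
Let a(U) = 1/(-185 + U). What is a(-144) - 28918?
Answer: -9514023/329 ≈ -28918.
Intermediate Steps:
a(-144) - 28918 = 1/(-185 - 144) - 28918 = 1/(-329) - 28918 = -1/329 - 28918 = -9514023/329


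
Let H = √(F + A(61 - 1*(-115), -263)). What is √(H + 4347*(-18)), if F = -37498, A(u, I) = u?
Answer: √(-78246 + I*√37322) ≈ 0.345 + 279.73*I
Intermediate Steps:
H = I*√37322 (H = √(-37498 + (61 - 1*(-115))) = √(-37498 + (61 + 115)) = √(-37498 + 176) = √(-37322) = I*√37322 ≈ 193.19*I)
√(H + 4347*(-18)) = √(I*√37322 + 4347*(-18)) = √(I*√37322 - 78246) = √(-78246 + I*√37322)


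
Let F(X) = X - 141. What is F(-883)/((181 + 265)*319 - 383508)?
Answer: 512/120617 ≈ 0.0042448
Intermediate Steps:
F(X) = -141 + X
F(-883)/((181 + 265)*319 - 383508) = (-141 - 883)/((181 + 265)*319 - 383508) = -1024/(446*319 - 383508) = -1024/(142274 - 383508) = -1024/(-241234) = -1024*(-1/241234) = 512/120617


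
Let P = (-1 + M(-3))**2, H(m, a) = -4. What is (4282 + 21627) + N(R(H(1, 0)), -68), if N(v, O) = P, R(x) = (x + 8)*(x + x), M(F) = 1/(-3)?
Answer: 233197/9 ≈ 25911.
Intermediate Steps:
M(F) = -1/3
R(x) = 2*x*(8 + x) (R(x) = (8 + x)*(2*x) = 2*x*(8 + x))
P = 16/9 (P = (-1 - 1/3)**2 = (-4/3)**2 = 16/9 ≈ 1.7778)
N(v, O) = 16/9
(4282 + 21627) + N(R(H(1, 0)), -68) = (4282 + 21627) + 16/9 = 25909 + 16/9 = 233197/9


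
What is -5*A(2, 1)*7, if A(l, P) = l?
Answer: -70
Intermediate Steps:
-5*A(2, 1)*7 = -5*2*7 = -10*7 = -70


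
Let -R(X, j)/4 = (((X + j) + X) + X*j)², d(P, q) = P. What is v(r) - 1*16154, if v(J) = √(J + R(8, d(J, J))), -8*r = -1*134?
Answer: -16154 + 7*I*√9078/2 ≈ -16154.0 + 333.48*I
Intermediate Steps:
r = 67/4 (r = -(-1)*134/8 = -⅛*(-134) = 67/4 ≈ 16.750)
R(X, j) = -4*(j + 2*X + X*j)² (R(X, j) = -4*(((X + j) + X) + X*j)² = -4*((j + 2*X) + X*j)² = -4*(j + 2*X + X*j)²)
v(J) = √(J - 4*(16 + 9*J)²) (v(J) = √(J - 4*(J + 2*8 + 8*J)²) = √(J - 4*(J + 16 + 8*J)²) = √(J - 4*(16 + 9*J)²))
v(r) - 1*16154 = √(67/4 - 4*(16 + 9*(67/4))²) - 1*16154 = √(67/4 - 4*(16 + 603/4)²) - 16154 = √(67/4 - 4*(667/4)²) - 16154 = √(67/4 - 4*444889/16) - 16154 = √(67/4 - 444889/4) - 16154 = √(-222411/2) - 16154 = 7*I*√9078/2 - 16154 = -16154 + 7*I*√9078/2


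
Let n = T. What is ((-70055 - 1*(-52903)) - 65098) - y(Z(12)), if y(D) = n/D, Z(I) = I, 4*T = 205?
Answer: -3948205/48 ≈ -82254.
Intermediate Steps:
T = 205/4 (T = (¼)*205 = 205/4 ≈ 51.250)
n = 205/4 ≈ 51.250
y(D) = 205/(4*D)
((-70055 - 1*(-52903)) - 65098) - y(Z(12)) = ((-70055 - 1*(-52903)) - 65098) - 205/(4*12) = ((-70055 + 52903) - 65098) - 205/(4*12) = (-17152 - 65098) - 1*205/48 = -82250 - 205/48 = -3948205/48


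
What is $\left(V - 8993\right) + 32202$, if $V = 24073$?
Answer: $47282$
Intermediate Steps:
$\left(V - 8993\right) + 32202 = \left(24073 - 8993\right) + 32202 = 15080 + 32202 = 47282$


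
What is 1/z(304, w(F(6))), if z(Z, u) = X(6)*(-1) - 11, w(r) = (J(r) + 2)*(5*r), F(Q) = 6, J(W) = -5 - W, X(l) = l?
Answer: -1/17 ≈ -0.058824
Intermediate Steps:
w(r) = 5*r*(-3 - r) (w(r) = ((-5 - r) + 2)*(5*r) = (-3 - r)*(5*r) = 5*r*(-3 - r))
z(Z, u) = -17 (z(Z, u) = 6*(-1) - 11 = -6 - 11 = -17)
1/z(304, w(F(6))) = 1/(-17) = -1/17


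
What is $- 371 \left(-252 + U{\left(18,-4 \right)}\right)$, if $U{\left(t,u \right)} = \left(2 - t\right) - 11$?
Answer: $103509$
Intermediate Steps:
$U{\left(t,u \right)} = -9 - t$
$- 371 \left(-252 + U{\left(18,-4 \right)}\right) = - 371 \left(-252 - 27\right) = \left(-371\right) \left(-279\right) = 103509$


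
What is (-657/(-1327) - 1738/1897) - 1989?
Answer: -5008007488/2517319 ≈ -1989.4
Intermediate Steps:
(-657/(-1327) - 1738/1897) - 1989 = (-657*(-1/1327) - 1738*1/1897) - 1989 = (657/1327 - 1738/1897) - 1989 = -1059997/2517319 - 1989 = -5008007488/2517319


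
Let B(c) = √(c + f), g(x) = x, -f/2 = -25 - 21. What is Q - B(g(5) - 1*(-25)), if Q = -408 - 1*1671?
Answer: -2079 - √122 ≈ -2090.0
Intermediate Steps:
f = 92 (f = -2*(-25 - 21) = -2*(-46) = 92)
Q = -2079 (Q = -408 - 1671 = -2079)
B(c) = √(92 + c) (B(c) = √(c + 92) = √(92 + c))
Q - B(g(5) - 1*(-25)) = -2079 - √(92 + (5 - 1*(-25))) = -2079 - √(92 + (5 + 25)) = -2079 - √(92 + 30) = -2079 - √122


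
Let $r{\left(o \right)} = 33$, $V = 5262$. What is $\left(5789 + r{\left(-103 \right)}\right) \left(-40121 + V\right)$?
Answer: $-202949098$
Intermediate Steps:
$\left(5789 + r{\left(-103 \right)}\right) \left(-40121 + V\right) = \left(5789 + 33\right) \left(-40121 + 5262\right) = 5822 \left(-34859\right) = -202949098$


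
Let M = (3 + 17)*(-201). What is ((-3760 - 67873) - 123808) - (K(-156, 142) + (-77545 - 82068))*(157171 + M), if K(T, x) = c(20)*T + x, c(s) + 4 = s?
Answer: 24805212576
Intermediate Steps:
c(s) = -4 + s
M = -4020 (M = 20*(-201) = -4020)
K(T, x) = x + 16*T (K(T, x) = (-4 + 20)*T + x = 16*T + x = x + 16*T)
((-3760 - 67873) - 123808) - (K(-156, 142) + (-77545 - 82068))*(157171 + M) = ((-3760 - 67873) - 123808) - ((142 + 16*(-156)) + (-77545 - 82068))*(157171 - 4020) = (-71633 - 123808) - ((142 - 2496) - 159613)*153151 = -195441 - (-2354 - 159613)*153151 = -195441 - (-161967)*153151 = -195441 - 1*(-24805408017) = -195441 + 24805408017 = 24805212576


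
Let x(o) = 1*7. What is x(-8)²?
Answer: 49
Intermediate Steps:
x(o) = 7
x(-8)² = 7² = 49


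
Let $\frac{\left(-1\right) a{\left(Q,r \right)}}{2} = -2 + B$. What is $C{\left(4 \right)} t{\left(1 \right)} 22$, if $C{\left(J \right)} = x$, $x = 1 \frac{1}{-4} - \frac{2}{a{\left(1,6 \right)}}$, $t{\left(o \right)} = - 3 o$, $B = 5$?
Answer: $- \frac{11}{2} \approx -5.5$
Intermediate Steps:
$a{\left(Q,r \right)} = -6$ ($a{\left(Q,r \right)} = - 2 \left(-2 + 5\right) = \left(-2\right) 3 = -6$)
$x = \frac{1}{12}$ ($x = 1 \frac{1}{-4} - \frac{2}{-6} = 1 \left(- \frac{1}{4}\right) - - \frac{1}{3} = - \frac{1}{4} + \frac{1}{3} = \frac{1}{12} \approx 0.083333$)
$C{\left(J \right)} = \frac{1}{12}$
$C{\left(4 \right)} t{\left(1 \right)} 22 = \frac{\left(-3\right) 1 \cdot 22}{12} = \frac{\left(-3\right) 22}{12} = \frac{1}{12} \left(-66\right) = - \frac{11}{2}$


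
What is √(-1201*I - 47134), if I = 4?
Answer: I*√51938 ≈ 227.9*I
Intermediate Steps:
√(-1201*I - 47134) = √(-1201*4 - 47134) = √(-4804 - 47134) = √(-51938) = I*√51938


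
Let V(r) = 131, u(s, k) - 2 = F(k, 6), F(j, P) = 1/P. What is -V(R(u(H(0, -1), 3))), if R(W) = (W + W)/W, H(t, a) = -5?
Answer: -131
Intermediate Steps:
u(s, k) = 13/6 (u(s, k) = 2 + 1/6 = 2 + ⅙ = 13/6)
R(W) = 2 (R(W) = (2*W)/W = 2)
-V(R(u(H(0, -1), 3))) = -1*131 = -131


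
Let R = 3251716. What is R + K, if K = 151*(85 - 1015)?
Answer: 3111286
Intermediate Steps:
K = -140430 (K = 151*(-930) = -140430)
R + K = 3251716 - 140430 = 3111286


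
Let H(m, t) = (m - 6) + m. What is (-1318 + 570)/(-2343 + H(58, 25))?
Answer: 68/203 ≈ 0.33498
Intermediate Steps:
H(m, t) = -6 + 2*m (H(m, t) = (-6 + m) + m = -6 + 2*m)
(-1318 + 570)/(-2343 + H(58, 25)) = (-1318 + 570)/(-2343 + (-6 + 2*58)) = -748/(-2343 + (-6 + 116)) = -748/(-2343 + 110) = -748/(-2233) = -748*(-1/2233) = 68/203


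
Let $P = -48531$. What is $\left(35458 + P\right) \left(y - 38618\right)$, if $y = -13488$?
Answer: $681181738$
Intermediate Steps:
$\left(35458 + P\right) \left(y - 38618\right) = \left(35458 - 48531\right) \left(-13488 - 38618\right) = \left(-13073\right) \left(-52106\right) = 681181738$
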